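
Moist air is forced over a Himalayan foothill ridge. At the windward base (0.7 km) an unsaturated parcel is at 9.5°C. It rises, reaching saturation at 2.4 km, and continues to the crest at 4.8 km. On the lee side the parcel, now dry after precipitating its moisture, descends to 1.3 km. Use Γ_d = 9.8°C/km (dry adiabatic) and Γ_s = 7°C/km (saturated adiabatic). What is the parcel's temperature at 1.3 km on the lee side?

From 700 m to 2400 m (dry): cools by 9.8 × 1.7 = 16.66°C, giving -7.16°C.
From 2400 m to 4800 m (saturated): cools by 7 × 2.4 = 16.8°C, giving -23.96°C.
From 4800 m to 1300 m (dry descent): warms by 9.8 × 3.5 = 34.3°C, giving 10.34°C.

10.34°C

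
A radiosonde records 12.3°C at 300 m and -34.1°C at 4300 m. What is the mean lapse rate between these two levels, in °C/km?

11.6°C/km

Γ = −ΔT/Δz = (12.3 − (-34.1)) / (4300 − 300) m
  = 46.4°C / 4 km = 11.6°C/km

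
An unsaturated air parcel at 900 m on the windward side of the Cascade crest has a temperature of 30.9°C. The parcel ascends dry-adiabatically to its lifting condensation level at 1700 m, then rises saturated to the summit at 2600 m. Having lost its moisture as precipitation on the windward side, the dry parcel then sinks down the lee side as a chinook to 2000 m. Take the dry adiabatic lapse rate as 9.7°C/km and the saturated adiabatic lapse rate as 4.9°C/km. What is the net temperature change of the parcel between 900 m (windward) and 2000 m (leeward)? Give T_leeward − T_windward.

From 900 m to 1700 m (dry): cools by 9.7 × 0.8 = 7.76°C, giving 23.14°C.
From 1700 m to 2600 m (saturated): cools by 4.9 × 0.9 = 4.41°C, giving 18.73°C.
From 2600 m to 2000 m (dry descent): warms by 9.7 × 0.6 = 5.82°C, giving 24.55°C.
Net change vs windward start: 24.55 − 30.9 = -6.35°C

-6.35°C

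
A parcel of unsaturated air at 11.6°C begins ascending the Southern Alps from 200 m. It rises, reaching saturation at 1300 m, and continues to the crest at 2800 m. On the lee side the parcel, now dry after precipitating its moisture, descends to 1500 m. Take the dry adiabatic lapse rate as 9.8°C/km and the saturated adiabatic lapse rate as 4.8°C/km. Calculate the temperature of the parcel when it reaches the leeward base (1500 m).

Dry to 1300 m: -9.8 × 1.1 km = -10.78°C, so T = 0.82°C.
Saturated to 2800 m: -4.8 × 1.5 km = -7.2°C, so T = -6.38°C.
Dry descent to 1500 m: +9.8 × 1.3 km = +12.74°C, so T = 6.36°C.

6.36°C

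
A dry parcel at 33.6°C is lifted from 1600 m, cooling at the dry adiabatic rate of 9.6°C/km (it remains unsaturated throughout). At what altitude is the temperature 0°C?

5100 m

Height above start = (33.6 − 0) / 9.6 = 3.5 km
Altitude = 1600 m + 3500 m = 5100 m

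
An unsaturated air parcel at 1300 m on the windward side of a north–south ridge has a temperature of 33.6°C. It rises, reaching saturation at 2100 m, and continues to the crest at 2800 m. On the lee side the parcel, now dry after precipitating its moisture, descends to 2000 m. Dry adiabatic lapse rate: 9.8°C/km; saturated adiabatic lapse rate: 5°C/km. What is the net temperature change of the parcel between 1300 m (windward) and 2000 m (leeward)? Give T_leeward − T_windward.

-3.5°C

1300–2100 m, dry: Δz = 0.8 km ⇒ ΔT = -7.84°C; T = 25.76°C
2100–2800 m, saturated: Δz = 0.7 km ⇒ ΔT = -3.5°C; T = 22.26°C
2800–2000 m, dry descent: Δz = 0.8 km ⇒ ΔT = +7.84°C; T = 30.1°C
Net change vs windward start: 30.1 − 33.6 = -3.5°C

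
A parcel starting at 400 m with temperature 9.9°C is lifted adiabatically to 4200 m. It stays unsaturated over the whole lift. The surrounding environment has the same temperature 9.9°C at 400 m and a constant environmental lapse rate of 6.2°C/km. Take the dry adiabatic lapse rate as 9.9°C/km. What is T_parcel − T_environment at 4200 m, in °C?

-14.06°C (parcel cooler than environment)

Parcel:
  Dry to 4200 m: -9.9 × 3.8 km = -37.62°C, so T = -27.72°C.
Environment:
  Environment to 4200 m: -6.2 × 3.8 km = -23.56°C, so T = -13.66°C.
T_parcel − T_env = -27.72 − (-13.66) = -14.06°C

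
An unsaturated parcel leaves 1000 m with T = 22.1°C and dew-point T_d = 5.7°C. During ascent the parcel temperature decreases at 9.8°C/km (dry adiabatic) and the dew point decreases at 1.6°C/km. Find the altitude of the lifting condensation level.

T and T_d converge at 9.8 − 1.6 = 8.2°C per km
Height above start = (22.1 − 5.7) / 8.2 = 2 km
LCL altitude = 1000 m + 2000 m = 3000 m

3000 m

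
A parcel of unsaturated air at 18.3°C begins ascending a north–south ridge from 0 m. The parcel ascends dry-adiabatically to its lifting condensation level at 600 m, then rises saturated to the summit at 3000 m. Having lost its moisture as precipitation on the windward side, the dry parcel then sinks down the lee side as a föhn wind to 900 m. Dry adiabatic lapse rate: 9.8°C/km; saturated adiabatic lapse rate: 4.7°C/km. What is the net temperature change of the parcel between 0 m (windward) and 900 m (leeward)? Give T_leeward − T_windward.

+3.42°C

0 → 600 m (dry, 9.8°C/km): ΔT = -9.8 × 0.6 = -5.88°C → T = 12.42°C
600 → 3000 m (saturated, 4.7°C/km): ΔT = -4.7 × 2.4 = -11.28°C → T = 1.14°C
3000 → 900 m (dry descent, 9.8°C/km): ΔT = +9.8 × 2.1 = +20.58°C → T = 21.72°C
Net change vs windward start: 21.72 − 18.3 = +3.42°C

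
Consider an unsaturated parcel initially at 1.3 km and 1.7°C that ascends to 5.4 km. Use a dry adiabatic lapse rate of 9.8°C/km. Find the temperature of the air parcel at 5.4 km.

Dry adiabatic to 5400 m: -9.8 × 4.1 km = -40.18°C, so T = -38.48°C.

-38.48°C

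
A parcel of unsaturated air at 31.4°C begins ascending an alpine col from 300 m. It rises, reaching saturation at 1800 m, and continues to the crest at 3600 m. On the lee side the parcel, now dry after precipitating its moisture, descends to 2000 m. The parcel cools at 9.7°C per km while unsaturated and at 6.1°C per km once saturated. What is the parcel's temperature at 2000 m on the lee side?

21.39°C

300 → 1800 m (dry, 9.7°C/km): ΔT = -9.7 × 1.5 = -14.55°C → T = 16.85°C
1800 → 3600 m (saturated, 6.1°C/km): ΔT = -6.1 × 1.8 = -10.98°C → T = 5.87°C
3600 → 2000 m (dry descent, 9.7°C/km): ΔT = +9.7 × 1.6 = +15.52°C → T = 21.39°C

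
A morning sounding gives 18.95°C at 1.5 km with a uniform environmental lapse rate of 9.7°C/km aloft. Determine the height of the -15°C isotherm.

Height above start = (18.95 − (-15)) / 9.7 = 3.5 km
Altitude = 1500 m + 3500 m = 5000 m

5 km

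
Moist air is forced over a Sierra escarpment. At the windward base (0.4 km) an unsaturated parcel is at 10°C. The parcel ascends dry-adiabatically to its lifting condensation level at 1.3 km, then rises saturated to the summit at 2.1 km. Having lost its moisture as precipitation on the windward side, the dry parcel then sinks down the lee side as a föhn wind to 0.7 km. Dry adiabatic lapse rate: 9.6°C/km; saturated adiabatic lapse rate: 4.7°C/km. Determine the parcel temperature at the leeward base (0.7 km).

400–1300 m, dry: Δz = 0.9 km ⇒ ΔT = -8.64°C; T = 1.36°C
1300–2100 m, saturated: Δz = 0.8 km ⇒ ΔT = -3.76°C; T = -2.4°C
2100–700 m, dry descent: Δz = 1.4 km ⇒ ΔT = +13.44°C; T = 11.04°C

11.04°C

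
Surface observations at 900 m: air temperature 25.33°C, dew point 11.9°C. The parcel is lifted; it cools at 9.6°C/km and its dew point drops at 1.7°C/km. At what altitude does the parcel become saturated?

2600 m

T and T_d converge at 9.6 − 1.7 = 7.9°C per km
Height above start = (25.33 − 11.9) / 7.9 = 1.7 km
LCL altitude = 900 m + 1700 m = 2600 m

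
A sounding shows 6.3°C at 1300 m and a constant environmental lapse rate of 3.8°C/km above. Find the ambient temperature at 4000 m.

Environmental to 4000 m: -3.8 × 2.7 km = -10.26°C, so T = -3.96°C.

-3.96°C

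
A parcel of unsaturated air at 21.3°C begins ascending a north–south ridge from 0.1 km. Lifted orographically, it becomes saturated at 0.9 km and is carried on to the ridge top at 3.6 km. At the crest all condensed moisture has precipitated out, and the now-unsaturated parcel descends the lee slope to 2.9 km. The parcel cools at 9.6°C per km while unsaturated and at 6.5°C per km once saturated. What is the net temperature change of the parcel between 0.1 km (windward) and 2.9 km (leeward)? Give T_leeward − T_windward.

-18.51°C

From 100 m to 900 m (dry): cools by 9.6 × 0.8 = 7.68°C, giving 13.62°C.
From 900 m to 3600 m (saturated): cools by 6.5 × 2.7 = 17.55°C, giving -3.93°C.
From 3600 m to 2900 m (dry descent): warms by 9.6 × 0.7 = 6.72°C, giving 2.79°C.
Net change vs windward start: 2.79 − 21.3 = -18.51°C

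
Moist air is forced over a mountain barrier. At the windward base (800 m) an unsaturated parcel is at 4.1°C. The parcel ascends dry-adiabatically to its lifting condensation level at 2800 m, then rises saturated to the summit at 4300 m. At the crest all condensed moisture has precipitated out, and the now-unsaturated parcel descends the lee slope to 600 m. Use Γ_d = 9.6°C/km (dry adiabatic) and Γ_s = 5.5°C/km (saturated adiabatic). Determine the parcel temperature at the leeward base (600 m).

800 → 2800 m (dry, 9.6°C/km): ΔT = -9.6 × 2 = -19.2°C → T = -15.1°C
2800 → 4300 m (saturated, 5.5°C/km): ΔT = -5.5 × 1.5 = -8.25°C → T = -23.35°C
4300 → 600 m (dry descent, 9.6°C/km): ΔT = +9.6 × 3.7 = +35.52°C → T = 12.17°C

12.17°C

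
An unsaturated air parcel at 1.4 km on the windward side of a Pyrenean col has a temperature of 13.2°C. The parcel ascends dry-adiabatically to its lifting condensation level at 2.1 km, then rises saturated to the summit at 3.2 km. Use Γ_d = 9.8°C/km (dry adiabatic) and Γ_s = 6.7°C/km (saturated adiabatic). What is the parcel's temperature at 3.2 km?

1400–2100 m, dry: Δz = 0.7 km ⇒ ΔT = -6.86°C; T = 6.34°C
2100–3200 m, saturated: Δz = 1.1 km ⇒ ΔT = -7.37°C; T = -1.03°C

-1.03°C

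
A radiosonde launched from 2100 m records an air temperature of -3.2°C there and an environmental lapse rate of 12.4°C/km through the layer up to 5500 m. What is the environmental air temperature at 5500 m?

2100–5500 m, environmental: Δz = 3.4 km ⇒ ΔT = -42.16°C; T = -45.36°C

-45.36°C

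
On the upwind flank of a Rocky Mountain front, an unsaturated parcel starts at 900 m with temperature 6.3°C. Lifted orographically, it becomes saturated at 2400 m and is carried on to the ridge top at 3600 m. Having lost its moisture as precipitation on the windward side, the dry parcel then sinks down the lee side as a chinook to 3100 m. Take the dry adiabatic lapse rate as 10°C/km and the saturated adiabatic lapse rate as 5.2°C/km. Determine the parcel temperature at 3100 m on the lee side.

900–2400 m, dry: Δz = 1.5 km ⇒ ΔT = -15°C; T = -8.7°C
2400–3600 m, saturated: Δz = 1.2 km ⇒ ΔT = -6.24°C; T = -14.94°C
3600–3100 m, dry descent: Δz = 0.5 km ⇒ ΔT = +5°C; T = -9.94°C

-9.94°C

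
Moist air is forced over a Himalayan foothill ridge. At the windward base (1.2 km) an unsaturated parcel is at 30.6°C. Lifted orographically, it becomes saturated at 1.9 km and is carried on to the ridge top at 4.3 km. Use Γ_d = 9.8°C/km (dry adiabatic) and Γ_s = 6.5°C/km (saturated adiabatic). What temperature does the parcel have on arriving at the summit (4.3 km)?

Dry to 1900 m: -9.8 × 0.7 km = -6.86°C, so T = 23.74°C.
Saturated to 4300 m: -6.5 × 2.4 km = -15.6°C, so T = 8.14°C.

8.14°C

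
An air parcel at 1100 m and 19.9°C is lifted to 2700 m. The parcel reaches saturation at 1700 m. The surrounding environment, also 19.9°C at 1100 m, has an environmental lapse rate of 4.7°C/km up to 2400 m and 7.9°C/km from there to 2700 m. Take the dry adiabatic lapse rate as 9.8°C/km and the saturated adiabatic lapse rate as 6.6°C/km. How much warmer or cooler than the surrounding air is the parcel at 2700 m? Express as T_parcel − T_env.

Parcel:
  From 1100 m to 1700 m (dry): cools by 9.8 × 0.6 = 5.88°C, giving 14.02°C.
  From 1700 m to 2700 m (saturated): cools by 6.6 × 1 = 6.6°C, giving 7.42°C.
Environment:
  From 1100 m to 2400 m (environment, lower layer): cools by 4.7 × 1.3 = 6.11°C, giving 13.79°C.
  From 2400 m to 2700 m (environment, upper layer): cools by 7.9 × 0.3 = 2.37°C, giving 11.42°C.
T_parcel − T_env = 7.42 − 11.42 = -4°C

-4°C (parcel cooler than environment)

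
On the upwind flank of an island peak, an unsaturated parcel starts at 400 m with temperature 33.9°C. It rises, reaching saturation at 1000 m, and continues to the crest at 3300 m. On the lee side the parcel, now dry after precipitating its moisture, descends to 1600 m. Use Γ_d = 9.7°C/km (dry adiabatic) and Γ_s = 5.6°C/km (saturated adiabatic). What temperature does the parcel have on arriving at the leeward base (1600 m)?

31.69°C

400 → 1000 m (dry, 9.7°C/km): ΔT = -9.7 × 0.6 = -5.82°C → T = 28.08°C
1000 → 3300 m (saturated, 5.6°C/km): ΔT = -5.6 × 2.3 = -12.88°C → T = 15.2°C
3300 → 1600 m (dry descent, 9.7°C/km): ΔT = +9.7 × 1.7 = +16.49°C → T = 31.69°C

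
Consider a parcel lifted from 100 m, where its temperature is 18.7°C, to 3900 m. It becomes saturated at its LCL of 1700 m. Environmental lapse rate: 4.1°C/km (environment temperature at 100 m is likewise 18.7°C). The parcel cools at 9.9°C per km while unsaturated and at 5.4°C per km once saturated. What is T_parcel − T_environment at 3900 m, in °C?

-12.14°C (parcel cooler than environment)

Parcel:
  Dry to 1700 m: -9.9 × 1.6 km = -15.84°C, so T = 2.86°C.
  Saturated to 3900 m: -5.4 × 2.2 km = -11.88°C, so T = -9.02°C.
Environment:
  Environment to 3900 m: -4.1 × 3.8 km = -15.58°C, so T = 3.12°C.
T_parcel − T_env = -9.02 − 3.12 = -12.14°C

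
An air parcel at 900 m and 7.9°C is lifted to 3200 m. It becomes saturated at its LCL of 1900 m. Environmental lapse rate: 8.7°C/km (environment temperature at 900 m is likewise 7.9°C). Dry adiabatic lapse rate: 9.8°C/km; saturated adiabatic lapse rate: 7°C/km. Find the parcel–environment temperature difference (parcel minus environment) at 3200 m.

+1.11°C (parcel warmer than environment)

Parcel:
  Dry to 1900 m: -9.8 × 1 km = -9.8°C, so T = -1.9°C.
  Saturated to 3200 m: -7 × 1.3 km = -9.1°C, so T = -11°C.
Environment:
  Environment to 3200 m: -8.7 × 2.3 km = -20.01°C, so T = -12.11°C.
T_parcel − T_env = -11 − (-12.11) = +1.11°C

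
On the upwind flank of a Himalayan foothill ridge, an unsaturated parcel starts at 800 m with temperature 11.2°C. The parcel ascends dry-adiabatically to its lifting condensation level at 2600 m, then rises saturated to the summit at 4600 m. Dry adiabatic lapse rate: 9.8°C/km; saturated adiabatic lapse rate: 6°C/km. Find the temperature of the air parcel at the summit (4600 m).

Dry to 2600 m: -9.8 × 1.8 km = -17.64°C, so T = -6.44°C.
Saturated to 4600 m: -6 × 2 km = -12°C, so T = -18.44°C.

-18.44°C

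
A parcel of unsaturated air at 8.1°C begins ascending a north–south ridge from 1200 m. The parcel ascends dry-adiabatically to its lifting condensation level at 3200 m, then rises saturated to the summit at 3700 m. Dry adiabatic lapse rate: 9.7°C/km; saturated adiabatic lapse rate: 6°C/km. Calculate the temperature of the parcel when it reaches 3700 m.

-14.3°C

1200–3200 m, dry: Δz = 2 km ⇒ ΔT = -19.4°C; T = -11.3°C
3200–3700 m, saturated: Δz = 0.5 km ⇒ ΔT = -3°C; T = -14.3°C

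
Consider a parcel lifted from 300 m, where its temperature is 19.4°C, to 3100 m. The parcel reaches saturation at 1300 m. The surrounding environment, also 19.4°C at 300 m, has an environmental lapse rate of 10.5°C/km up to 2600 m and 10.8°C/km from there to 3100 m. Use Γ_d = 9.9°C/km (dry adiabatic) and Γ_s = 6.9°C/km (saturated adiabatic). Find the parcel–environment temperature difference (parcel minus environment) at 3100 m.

Parcel:
  Dry to 1300 m: -9.9 × 1 km = -9.9°C, so T = 9.5°C.
  Saturated to 3100 m: -6.9 × 1.8 km = -12.42°C, so T = -2.92°C.
Environment:
  Environment, lower layer to 2600 m: -10.5 × 2.3 km = -24.15°C, so T = -4.75°C.
  Environment, upper layer to 3100 m: -10.8 × 0.5 km = -5.4°C, so T = -10.15°C.
T_parcel − T_env = -2.92 − (-10.15) = +7.23°C

+7.23°C (parcel warmer than environment)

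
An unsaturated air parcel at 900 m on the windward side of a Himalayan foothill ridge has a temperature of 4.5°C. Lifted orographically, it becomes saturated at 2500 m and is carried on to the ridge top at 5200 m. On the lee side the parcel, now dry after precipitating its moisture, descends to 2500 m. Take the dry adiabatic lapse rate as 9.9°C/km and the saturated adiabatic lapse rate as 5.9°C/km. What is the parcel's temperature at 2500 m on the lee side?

-0.54°C

From 900 m to 2500 m (dry): cools by 9.9 × 1.6 = 15.84°C, giving -11.34°C.
From 2500 m to 5200 m (saturated): cools by 5.9 × 2.7 = 15.93°C, giving -27.27°C.
From 5200 m to 2500 m (dry descent): warms by 9.9 × 2.7 = 26.73°C, giving -0.54°C.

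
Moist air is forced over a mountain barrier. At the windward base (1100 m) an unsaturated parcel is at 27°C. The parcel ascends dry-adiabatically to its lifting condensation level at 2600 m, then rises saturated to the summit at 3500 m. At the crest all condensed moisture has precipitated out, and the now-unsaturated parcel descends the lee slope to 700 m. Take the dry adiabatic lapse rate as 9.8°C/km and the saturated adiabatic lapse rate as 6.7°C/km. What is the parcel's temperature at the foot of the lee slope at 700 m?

33.71°C

1100 → 2600 m (dry, 9.8°C/km): ΔT = -9.8 × 1.5 = -14.7°C → T = 12.3°C
2600 → 3500 m (saturated, 6.7°C/km): ΔT = -6.7 × 0.9 = -6.03°C → T = 6.27°C
3500 → 700 m (dry descent, 9.8°C/km): ΔT = +9.8 × 2.8 = +27.44°C → T = 33.71°C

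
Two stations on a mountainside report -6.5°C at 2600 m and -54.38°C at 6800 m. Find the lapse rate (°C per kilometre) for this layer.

Γ = −ΔT/Δz = (-6.5 − (-54.38)) / (6800 − 2600) m
  = 47.88°C / 4.2 km = 11.4°C/km

11.4°C/km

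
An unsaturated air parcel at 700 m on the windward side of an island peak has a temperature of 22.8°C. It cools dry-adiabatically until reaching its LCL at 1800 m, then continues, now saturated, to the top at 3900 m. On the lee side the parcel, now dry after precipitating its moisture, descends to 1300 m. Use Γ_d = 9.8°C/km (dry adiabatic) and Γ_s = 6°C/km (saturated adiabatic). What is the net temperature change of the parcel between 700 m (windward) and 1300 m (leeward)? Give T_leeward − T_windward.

700 → 1800 m (dry, 9.8°C/km): ΔT = -9.8 × 1.1 = -10.78°C → T = 12.02°C
1800 → 3900 m (saturated, 6°C/km): ΔT = -6 × 2.1 = -12.6°C → T = -0.58°C
3900 → 1300 m (dry descent, 9.8°C/km): ΔT = +9.8 × 2.6 = +25.48°C → T = 24.9°C
Net change vs windward start: 24.9 − 22.8 = +2.1°C

+2.1°C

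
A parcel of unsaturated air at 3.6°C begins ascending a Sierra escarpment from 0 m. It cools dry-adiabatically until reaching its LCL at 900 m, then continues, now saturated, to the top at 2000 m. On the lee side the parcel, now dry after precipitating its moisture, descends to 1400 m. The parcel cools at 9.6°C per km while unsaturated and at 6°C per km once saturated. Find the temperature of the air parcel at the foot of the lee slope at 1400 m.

-5.88°C

From 0 m to 900 m (dry): cools by 9.6 × 0.9 = 8.64°C, giving -5.04°C.
From 900 m to 2000 m (saturated): cools by 6 × 1.1 = 6.6°C, giving -11.64°C.
From 2000 m to 1400 m (dry descent): warms by 9.6 × 0.6 = 5.76°C, giving -5.88°C.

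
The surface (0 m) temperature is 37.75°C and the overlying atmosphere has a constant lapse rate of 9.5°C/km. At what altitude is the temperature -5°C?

4500 m

Height above start = (37.75 − (-5)) / 9.5 = 4.5 km
Altitude = 0 m + 4500 m = 4500 m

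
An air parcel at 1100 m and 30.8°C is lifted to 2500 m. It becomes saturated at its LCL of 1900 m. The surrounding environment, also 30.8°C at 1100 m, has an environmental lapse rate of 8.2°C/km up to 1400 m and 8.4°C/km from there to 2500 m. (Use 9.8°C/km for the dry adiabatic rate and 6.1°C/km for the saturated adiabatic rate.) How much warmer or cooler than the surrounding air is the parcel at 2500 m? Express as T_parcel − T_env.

Parcel:
  1100–1900 m, dry: Δz = 0.8 km ⇒ ΔT = -7.84°C; T = 22.96°C
  1900–2500 m, saturated: Δz = 0.6 km ⇒ ΔT = -3.66°C; T = 19.3°C
Environment:
  1100–1400 m, environment, lower layer: Δz = 0.3 km ⇒ ΔT = -2.46°C; T = 28.34°C
  1400–2500 m, environment, upper layer: Δz = 1.1 km ⇒ ΔT = -9.24°C; T = 19.1°C
T_parcel − T_env = 19.3 − 19.1 = +0.2°C

+0.2°C (parcel warmer than environment)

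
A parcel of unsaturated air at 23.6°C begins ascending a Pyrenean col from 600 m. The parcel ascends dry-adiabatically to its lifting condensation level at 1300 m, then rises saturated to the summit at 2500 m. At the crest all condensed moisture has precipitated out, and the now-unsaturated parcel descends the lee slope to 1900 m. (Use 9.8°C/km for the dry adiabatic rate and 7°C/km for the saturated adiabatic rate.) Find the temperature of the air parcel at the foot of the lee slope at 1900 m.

600 → 1300 m (dry, 9.8°C/km): ΔT = -9.8 × 0.7 = -6.86°C → T = 16.74°C
1300 → 2500 m (saturated, 7°C/km): ΔT = -7 × 1.2 = -8.4°C → T = 8.34°C
2500 → 1900 m (dry descent, 9.8°C/km): ΔT = +9.8 × 0.6 = +5.88°C → T = 14.22°C

14.22°C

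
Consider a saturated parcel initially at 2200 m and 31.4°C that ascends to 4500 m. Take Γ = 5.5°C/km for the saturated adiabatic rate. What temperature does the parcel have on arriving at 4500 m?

2200 → 4500 m (saturated adiabatic, 5.5°C/km): ΔT = -5.5 × 2.3 = -12.65°C → T = 18.75°C

18.75°C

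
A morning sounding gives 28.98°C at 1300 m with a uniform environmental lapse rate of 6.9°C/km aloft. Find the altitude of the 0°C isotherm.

Height above start = (28.98 − 0) / 6.9 = 4.2 km
Altitude = 1300 m + 4200 m = 5500 m

5500 m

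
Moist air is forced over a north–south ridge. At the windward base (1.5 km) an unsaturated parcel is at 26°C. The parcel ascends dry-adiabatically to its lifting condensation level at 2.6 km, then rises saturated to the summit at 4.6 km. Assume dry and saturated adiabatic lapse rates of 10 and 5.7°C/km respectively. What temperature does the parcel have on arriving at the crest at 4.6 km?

Dry to 2600 m: -10 × 1.1 km = -11°C, so T = 15°C.
Saturated to 4600 m: -5.7 × 2 km = -11.4°C, so T = 3.6°C.

3.6°C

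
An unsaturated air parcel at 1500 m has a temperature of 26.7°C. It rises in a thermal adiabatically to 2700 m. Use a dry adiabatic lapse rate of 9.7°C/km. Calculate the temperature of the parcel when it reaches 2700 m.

1500–2700 m, dry adiabatic: Δz = 1.2 km ⇒ ΔT = -11.64°C; T = 15.06°C

15.06°C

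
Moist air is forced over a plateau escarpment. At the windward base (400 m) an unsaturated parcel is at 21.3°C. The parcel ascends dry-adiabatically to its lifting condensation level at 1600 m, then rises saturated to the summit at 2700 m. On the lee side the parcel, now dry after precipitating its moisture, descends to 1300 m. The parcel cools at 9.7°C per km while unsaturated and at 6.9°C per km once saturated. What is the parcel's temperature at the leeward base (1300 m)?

Dry to 1600 m: -9.7 × 1.2 km = -11.64°C, so T = 9.66°C.
Saturated to 2700 m: -6.9 × 1.1 km = -7.59°C, so T = 2.07°C.
Dry descent to 1300 m: +9.7 × 1.4 km = +13.58°C, so T = 15.65°C.

15.65°C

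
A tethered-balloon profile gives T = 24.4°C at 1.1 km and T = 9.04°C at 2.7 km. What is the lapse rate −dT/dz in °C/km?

9.6°C/km

Γ = −ΔT/Δz = (24.4 − 9.04) / (2700 − 1100) m
  = 15.36°C / 1.6 km = 9.6°C/km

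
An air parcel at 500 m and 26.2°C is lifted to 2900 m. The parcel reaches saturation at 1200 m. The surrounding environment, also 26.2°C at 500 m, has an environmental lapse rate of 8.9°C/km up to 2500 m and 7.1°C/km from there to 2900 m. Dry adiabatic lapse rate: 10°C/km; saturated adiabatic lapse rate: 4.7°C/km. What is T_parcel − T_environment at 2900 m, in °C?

Parcel:
  500 → 1200 m (dry, 10°C/km): ΔT = -10 × 0.7 = -7°C → T = 19.2°C
  1200 → 2900 m (saturated, 4.7°C/km): ΔT = -4.7 × 1.7 = -7.99°C → T = 11.21°C
Environment:
  500 → 2500 m (environment, lower layer, 8.9°C/km): ΔT = -8.9 × 2 = -17.8°C → T = 8.4°C
  2500 → 2900 m (environment, upper layer, 7.1°C/km): ΔT = -7.1 × 0.4 = -2.84°C → T = 5.56°C
T_parcel − T_env = 11.21 − 5.56 = +5.65°C

+5.65°C (parcel warmer than environment)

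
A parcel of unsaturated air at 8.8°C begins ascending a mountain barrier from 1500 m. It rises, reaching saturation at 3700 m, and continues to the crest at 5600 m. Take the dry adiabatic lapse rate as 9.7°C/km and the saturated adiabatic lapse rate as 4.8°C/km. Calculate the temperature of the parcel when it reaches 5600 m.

Dry to 3700 m: -9.7 × 2.2 km = -21.34°C, so T = -12.54°C.
Saturated to 5600 m: -4.8 × 1.9 km = -9.12°C, so T = -21.66°C.

-21.66°C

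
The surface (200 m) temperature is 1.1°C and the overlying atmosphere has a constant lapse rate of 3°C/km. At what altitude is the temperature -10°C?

3900 m

Height above start = (1.1 − (-10)) / 3 = 3.7 km
Altitude = 200 m + 3700 m = 3900 m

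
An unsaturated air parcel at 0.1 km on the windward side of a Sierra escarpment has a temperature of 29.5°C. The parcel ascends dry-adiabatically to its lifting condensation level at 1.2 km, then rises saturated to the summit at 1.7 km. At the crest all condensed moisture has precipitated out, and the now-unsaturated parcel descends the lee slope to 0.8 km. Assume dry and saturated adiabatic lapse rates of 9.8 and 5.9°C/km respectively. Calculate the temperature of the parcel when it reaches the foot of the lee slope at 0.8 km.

From 100 m to 1200 m (dry): cools by 9.8 × 1.1 = 10.78°C, giving 18.72°C.
From 1200 m to 1700 m (saturated): cools by 5.9 × 0.5 = 2.95°C, giving 15.77°C.
From 1700 m to 800 m (dry descent): warms by 9.8 × 0.9 = 8.82°C, giving 24.59°C.

24.59°C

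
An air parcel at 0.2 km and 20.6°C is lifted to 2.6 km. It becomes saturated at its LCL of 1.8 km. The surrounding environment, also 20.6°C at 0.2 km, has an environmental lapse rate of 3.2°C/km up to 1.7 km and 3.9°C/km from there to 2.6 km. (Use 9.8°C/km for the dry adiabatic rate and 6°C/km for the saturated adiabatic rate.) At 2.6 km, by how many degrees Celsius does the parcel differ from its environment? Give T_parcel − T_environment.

Parcel:
  200 → 1800 m (dry, 9.8°C/km): ΔT = -9.8 × 1.6 = -15.68°C → T = 4.92°C
  1800 → 2600 m (saturated, 6°C/km): ΔT = -6 × 0.8 = -4.8°C → T = 0.12°C
Environment:
  200 → 1700 m (environment, lower layer, 3.2°C/km): ΔT = -3.2 × 1.5 = -4.8°C → T = 15.8°C
  1700 → 2600 m (environment, upper layer, 3.9°C/km): ΔT = -3.9 × 0.9 = -3.51°C → T = 12.29°C
T_parcel − T_env = 0.12 − 12.29 = -12.17°C

-12.17°C (parcel cooler than environment)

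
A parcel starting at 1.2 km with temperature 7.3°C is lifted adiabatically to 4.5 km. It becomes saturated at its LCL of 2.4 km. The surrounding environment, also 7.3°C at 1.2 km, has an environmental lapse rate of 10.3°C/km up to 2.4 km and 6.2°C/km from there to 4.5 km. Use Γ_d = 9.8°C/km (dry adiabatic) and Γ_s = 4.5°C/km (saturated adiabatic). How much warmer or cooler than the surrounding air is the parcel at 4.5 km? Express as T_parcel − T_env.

+4.17°C (parcel warmer than environment)

Parcel:
  1200 → 2400 m (dry, 9.8°C/km): ΔT = -9.8 × 1.2 = -11.76°C → T = -4.46°C
  2400 → 4500 m (saturated, 4.5°C/km): ΔT = -4.5 × 2.1 = -9.45°C → T = -13.91°C
Environment:
  1200 → 2400 m (environment, lower layer, 10.3°C/km): ΔT = -10.3 × 1.2 = -12.36°C → T = -5.06°C
  2400 → 4500 m (environment, upper layer, 6.2°C/km): ΔT = -6.2 × 2.1 = -13.02°C → T = -18.08°C
T_parcel − T_env = -13.91 − (-18.08) = +4.17°C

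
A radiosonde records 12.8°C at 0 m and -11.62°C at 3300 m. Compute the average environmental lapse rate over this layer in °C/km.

Γ = −ΔT/Δz = (12.8 − (-11.62)) / (3300 − 0) m
  = 24.42°C / 3.3 km = 7.4°C/km

7.4°C/km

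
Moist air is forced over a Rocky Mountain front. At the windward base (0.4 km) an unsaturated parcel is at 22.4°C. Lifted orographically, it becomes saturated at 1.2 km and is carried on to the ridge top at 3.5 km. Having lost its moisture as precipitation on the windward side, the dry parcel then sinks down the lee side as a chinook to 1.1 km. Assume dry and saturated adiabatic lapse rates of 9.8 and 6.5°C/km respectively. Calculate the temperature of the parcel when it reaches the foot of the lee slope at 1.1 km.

23.13°C

From 400 m to 1200 m (dry): cools by 9.8 × 0.8 = 7.84°C, giving 14.56°C.
From 1200 m to 3500 m (saturated): cools by 6.5 × 2.3 = 14.95°C, giving -0.39°C.
From 3500 m to 1100 m (dry descent): warms by 9.8 × 2.4 = 23.52°C, giving 23.13°C.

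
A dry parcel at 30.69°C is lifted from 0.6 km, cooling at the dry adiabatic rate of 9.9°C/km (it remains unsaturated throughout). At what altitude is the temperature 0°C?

3.7 km

Height above start = (30.69 − 0) / 9.9 = 3.1 km
Altitude = 600 m + 3100 m = 3700 m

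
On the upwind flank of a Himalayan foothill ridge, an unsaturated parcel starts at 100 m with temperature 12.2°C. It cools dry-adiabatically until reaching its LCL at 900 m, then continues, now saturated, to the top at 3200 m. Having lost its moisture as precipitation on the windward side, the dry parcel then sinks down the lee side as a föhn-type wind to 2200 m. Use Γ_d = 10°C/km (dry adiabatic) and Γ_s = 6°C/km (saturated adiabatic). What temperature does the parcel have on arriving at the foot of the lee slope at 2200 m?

0.4°C

From 100 m to 900 m (dry): cools by 10 × 0.8 = 8°C, giving 4.2°C.
From 900 m to 3200 m (saturated): cools by 6 × 2.3 = 13.8°C, giving -9.6°C.
From 3200 m to 2200 m (dry descent): warms by 10 × 1 = 10°C, giving 0.4°C.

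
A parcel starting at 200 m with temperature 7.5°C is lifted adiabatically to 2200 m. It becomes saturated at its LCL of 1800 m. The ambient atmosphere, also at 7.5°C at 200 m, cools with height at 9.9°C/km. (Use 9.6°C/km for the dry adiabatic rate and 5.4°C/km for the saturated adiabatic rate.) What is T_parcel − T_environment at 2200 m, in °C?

+2.28°C (parcel warmer than environment)

Parcel:
  Dry to 1800 m: -9.6 × 1.6 km = -15.36°C, so T = -7.86°C.
  Saturated to 2200 m: -5.4 × 0.4 km = -2.16°C, so T = -10.02°C.
Environment:
  Environment to 2200 m: -9.9 × 2 km = -19.8°C, so T = -12.3°C.
T_parcel − T_env = -10.02 − (-12.3) = +2.28°C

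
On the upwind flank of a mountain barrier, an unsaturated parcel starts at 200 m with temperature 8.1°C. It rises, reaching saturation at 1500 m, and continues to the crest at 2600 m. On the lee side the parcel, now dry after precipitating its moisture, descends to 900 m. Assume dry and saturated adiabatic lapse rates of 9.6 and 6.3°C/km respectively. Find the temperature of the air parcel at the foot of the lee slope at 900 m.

5.01°C

200 → 1500 m (dry, 9.6°C/km): ΔT = -9.6 × 1.3 = -12.48°C → T = -4.38°C
1500 → 2600 m (saturated, 6.3°C/km): ΔT = -6.3 × 1.1 = -6.93°C → T = -11.31°C
2600 → 900 m (dry descent, 9.6°C/km): ΔT = +9.6 × 1.7 = +16.32°C → T = 5.01°C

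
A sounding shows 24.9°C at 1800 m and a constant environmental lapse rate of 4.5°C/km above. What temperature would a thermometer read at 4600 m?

12.3°C

1800–4600 m, environmental: Δz = 2.8 km ⇒ ΔT = -12.6°C; T = 12.3°C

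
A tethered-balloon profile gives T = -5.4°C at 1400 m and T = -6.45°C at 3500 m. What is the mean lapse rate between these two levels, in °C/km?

Γ = −ΔT/Δz = (-5.4 − (-6.45)) / (3500 − 1400) m
  = 1.05°C / 2.1 km = 0.5°C/km

0.5°C/km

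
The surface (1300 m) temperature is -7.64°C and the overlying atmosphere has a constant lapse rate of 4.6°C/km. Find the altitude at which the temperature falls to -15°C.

2900 m

Height above start = (-7.64 − (-15)) / 4.6 = 1.6 km
Altitude = 1300 m + 1600 m = 2900 m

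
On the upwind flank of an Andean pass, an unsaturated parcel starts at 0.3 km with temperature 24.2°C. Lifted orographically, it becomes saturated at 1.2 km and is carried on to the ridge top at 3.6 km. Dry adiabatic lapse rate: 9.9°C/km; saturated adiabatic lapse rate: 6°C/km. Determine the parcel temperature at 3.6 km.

Dry to 1200 m: -9.9 × 0.9 km = -8.91°C, so T = 15.29°C.
Saturated to 3600 m: -6 × 2.4 km = -14.4°C, so T = 0.89°C.

0.89°C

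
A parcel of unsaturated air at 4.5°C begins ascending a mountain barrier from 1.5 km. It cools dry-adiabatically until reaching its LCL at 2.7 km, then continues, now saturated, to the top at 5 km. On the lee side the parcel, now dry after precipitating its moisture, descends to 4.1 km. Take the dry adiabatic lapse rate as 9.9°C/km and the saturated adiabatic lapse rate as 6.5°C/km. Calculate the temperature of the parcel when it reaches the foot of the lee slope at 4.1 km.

1500 → 2700 m (dry, 9.9°C/km): ΔT = -9.9 × 1.2 = -11.88°C → T = -7.38°C
2700 → 5000 m (saturated, 6.5°C/km): ΔT = -6.5 × 2.3 = -14.95°C → T = -22.33°C
5000 → 4100 m (dry descent, 9.9°C/km): ΔT = +9.9 × 0.9 = +8.91°C → T = -13.42°C

-13.42°C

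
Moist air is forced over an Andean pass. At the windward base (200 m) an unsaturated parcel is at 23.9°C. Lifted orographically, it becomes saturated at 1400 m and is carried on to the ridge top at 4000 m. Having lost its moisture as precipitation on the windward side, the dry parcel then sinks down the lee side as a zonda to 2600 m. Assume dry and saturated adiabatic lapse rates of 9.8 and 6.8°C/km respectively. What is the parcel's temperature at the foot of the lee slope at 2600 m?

From 200 m to 1400 m (dry): cools by 9.8 × 1.2 = 11.76°C, giving 12.14°C.
From 1400 m to 4000 m (saturated): cools by 6.8 × 2.6 = 17.68°C, giving -5.54°C.
From 4000 m to 2600 m (dry descent): warms by 9.8 × 1.4 = 13.72°C, giving 8.18°C.

8.18°C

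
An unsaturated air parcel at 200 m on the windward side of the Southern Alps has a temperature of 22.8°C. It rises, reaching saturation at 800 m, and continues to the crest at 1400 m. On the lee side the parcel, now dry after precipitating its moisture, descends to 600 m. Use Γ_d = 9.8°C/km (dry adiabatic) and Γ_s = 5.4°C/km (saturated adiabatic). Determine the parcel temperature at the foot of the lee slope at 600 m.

21.52°C

200 → 800 m (dry, 9.8°C/km): ΔT = -9.8 × 0.6 = -5.88°C → T = 16.92°C
800 → 1400 m (saturated, 5.4°C/km): ΔT = -5.4 × 0.6 = -3.24°C → T = 13.68°C
1400 → 600 m (dry descent, 9.8°C/km): ΔT = +9.8 × 0.8 = +7.84°C → T = 21.52°C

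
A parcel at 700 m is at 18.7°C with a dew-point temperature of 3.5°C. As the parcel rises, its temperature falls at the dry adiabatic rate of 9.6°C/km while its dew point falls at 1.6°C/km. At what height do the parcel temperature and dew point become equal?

T and T_d converge at 9.6 − 1.6 = 8°C per km
Height above start = (18.7 − 3.5) / 8 = 1.9 km
LCL altitude = 700 m + 1900 m = 2600 m

2600 m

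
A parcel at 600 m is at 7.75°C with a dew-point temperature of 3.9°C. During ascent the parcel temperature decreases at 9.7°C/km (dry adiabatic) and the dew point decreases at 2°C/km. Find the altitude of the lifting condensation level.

T and T_d converge at 9.7 − 2 = 7.7°C per km
Height above start = (7.75 − 3.9) / 7.7 = 0.5 km
LCL altitude = 600 m + 500 m = 1100 m

1100 m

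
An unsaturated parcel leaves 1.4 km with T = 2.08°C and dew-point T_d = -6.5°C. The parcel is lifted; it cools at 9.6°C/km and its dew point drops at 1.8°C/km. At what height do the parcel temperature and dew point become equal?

T and T_d converge at 9.6 − 1.8 = 7.8°C per km
Height above start = (2.08 − (-6.5)) / 7.8 = 1.1 km
LCL altitude = 1400 m + 1100 m = 2500 m

2.5 km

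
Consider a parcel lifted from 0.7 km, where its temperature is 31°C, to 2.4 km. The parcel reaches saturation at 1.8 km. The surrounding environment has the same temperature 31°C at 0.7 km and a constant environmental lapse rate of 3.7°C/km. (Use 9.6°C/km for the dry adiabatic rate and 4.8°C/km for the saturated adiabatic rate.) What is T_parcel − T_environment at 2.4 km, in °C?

Parcel:
  From 700 m to 1800 m (dry): cools by 9.6 × 1.1 = 10.56°C, giving 20.44°C.
  From 1800 m to 2400 m (saturated): cools by 4.8 × 0.6 = 2.88°C, giving 17.56°C.
Environment:
  From 700 m to 2400 m (environment): cools by 3.7 × 1.7 = 6.29°C, giving 24.71°C.
T_parcel − T_env = 17.56 − 24.71 = -7.15°C

-7.15°C (parcel cooler than environment)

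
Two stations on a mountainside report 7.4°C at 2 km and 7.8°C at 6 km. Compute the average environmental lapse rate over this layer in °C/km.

Γ = −ΔT/Δz = (7.4 − 7.8) / (6000 − 2000) m
  = -0.4°C / 4 km = -0.1°C/km

-0.1°C/km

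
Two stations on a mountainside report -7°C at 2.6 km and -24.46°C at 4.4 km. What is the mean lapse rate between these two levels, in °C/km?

Γ = −ΔT/Δz = (-7 − (-24.46)) / (4400 − 2600) m
  = 17.46°C / 1.8 km = 9.7°C/km

9.7°C/km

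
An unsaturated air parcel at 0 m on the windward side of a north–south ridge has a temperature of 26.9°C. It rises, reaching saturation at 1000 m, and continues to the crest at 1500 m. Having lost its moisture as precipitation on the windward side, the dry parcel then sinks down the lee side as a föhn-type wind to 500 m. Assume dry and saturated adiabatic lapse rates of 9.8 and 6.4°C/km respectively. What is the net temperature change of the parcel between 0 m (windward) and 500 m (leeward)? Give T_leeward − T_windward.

0 → 1000 m (dry, 9.8°C/km): ΔT = -9.8 × 1 = -9.8°C → T = 17.1°C
1000 → 1500 m (saturated, 6.4°C/km): ΔT = -6.4 × 0.5 = -3.2°C → T = 13.9°C
1500 → 500 m (dry descent, 9.8°C/km): ΔT = +9.8 × 1 = +9.8°C → T = 23.7°C
Net change vs windward start: 23.7 − 26.9 = -3.2°C

-3.2°C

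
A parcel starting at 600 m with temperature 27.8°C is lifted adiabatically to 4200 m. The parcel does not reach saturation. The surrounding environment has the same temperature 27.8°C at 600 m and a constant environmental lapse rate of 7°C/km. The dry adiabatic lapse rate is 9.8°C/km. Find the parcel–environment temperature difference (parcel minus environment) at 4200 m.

Parcel:
  600–4200 m, dry: Δz = 3.6 km ⇒ ΔT = -35.28°C; T = -7.48°C
Environment:
  600–4200 m, environment: Δz = 3.6 km ⇒ ΔT = -25.2°C; T = 2.6°C
T_parcel − T_env = -7.48 − 2.6 = -10.08°C

-10.08°C (parcel cooler than environment)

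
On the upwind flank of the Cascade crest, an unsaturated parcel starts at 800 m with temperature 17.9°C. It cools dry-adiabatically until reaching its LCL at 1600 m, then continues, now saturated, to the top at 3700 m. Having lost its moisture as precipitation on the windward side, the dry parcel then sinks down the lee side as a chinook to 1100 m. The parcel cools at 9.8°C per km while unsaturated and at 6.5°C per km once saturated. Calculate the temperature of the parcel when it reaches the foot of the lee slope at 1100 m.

800 → 1600 m (dry, 9.8°C/km): ΔT = -9.8 × 0.8 = -7.84°C → T = 10.06°C
1600 → 3700 m (saturated, 6.5°C/km): ΔT = -6.5 × 2.1 = -13.65°C → T = -3.59°C
3700 → 1100 m (dry descent, 9.8°C/km): ΔT = +9.8 × 2.6 = +25.48°C → T = 21.89°C

21.89°C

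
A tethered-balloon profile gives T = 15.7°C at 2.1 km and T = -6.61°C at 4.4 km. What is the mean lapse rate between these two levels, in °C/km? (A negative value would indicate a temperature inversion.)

9.7°C/km

Γ = −ΔT/Δz = (15.7 − (-6.61)) / (4400 − 2100) m
  = 22.31°C / 2.3 km = 9.7°C/km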